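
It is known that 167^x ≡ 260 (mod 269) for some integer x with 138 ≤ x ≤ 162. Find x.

Compute 167^138 mod 269 = 232, then multiply by 167 repeatedly:
  167^138=232  167^139=8  167^140=260
Found 260 at exponent 140.

140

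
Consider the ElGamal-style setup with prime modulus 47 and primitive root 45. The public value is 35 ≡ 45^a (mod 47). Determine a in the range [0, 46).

21

Baby-step giant-step with m = ceil(sqrt(46)) = 7.
Baby table (45^j mod 47 for j=0..6):
  0:1  1:45  2:4  3:39  4:16  5:15  6:17
Giant step factor: 45^(-7) ≡ 29 (mod 47).
Scan 35·29^i mod 47 for i = 0, 1, …:
  i=0: 35   i=1: 28   i=2: 13   i=3: 1
Match at i=3, j=0: a = 3·7 + 0 = 21.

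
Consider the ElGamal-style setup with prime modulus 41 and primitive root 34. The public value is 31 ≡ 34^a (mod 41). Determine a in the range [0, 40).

12

Successive powers of 34 modulo 41:
  34^0=1  34^1=34  34^2=8  34^3=26  34^4=23  34^5=3
  34^6=20  34^7=24  34^8=37  34^9=28  34^10=9  34^11=19
  34^12=31
So 34^12 ≡ 31 (mod 41), giving a = 12.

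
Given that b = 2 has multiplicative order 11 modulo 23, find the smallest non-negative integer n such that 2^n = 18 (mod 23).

6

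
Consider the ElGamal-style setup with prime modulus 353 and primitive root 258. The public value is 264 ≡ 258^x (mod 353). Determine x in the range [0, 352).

27

Successive powers of 258 modulo 353:
  258^0=1  258^1=258  258^2=200  258^3=62  258^4=111  258^5=45
  258^6=314  258^7=175  258^8=319  258^9=53  258^10=260  258^11=10
  258^12=109  258^13=235  258^14=267  258^15=51  258^16=97  258^17=316
  258^18=338  258^19=13  258^20=177  258^21=129  258^22=100  258^23=31
  258^24=232  258^25=199  258^26=157  258^27=264
So 258^27 ≡ 264 (mod 353), giving x = 27.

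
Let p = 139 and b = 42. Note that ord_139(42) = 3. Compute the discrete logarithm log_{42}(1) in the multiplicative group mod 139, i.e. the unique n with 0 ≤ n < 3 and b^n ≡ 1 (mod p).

0

Successive powers of 42 modulo 139:
  42^0=1
So 42^0 ≡ 1 (mod 139), giving n = 0.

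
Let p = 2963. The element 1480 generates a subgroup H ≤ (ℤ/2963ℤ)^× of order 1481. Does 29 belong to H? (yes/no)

29 ∈ ⟨1480⟩ iff 29^1481 ≡ 1 (mod 2963), since |⟨1480⟩| = 1481.
29^1481 mod 2963 = 1.
Since 1 = 1, 29 lies in the subgroup.

yes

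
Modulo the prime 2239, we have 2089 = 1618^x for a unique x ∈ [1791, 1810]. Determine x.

1806

Compute 1618^1791 mod 2239 = 427, then multiply by 1618 repeatedly:
  1618^1791=427  1618^1792=1274  1618^1793=1452  1618^1794=625  1618^1795=1461
  1618^1796=1753  1618^1797=1780  1618^1798=686  1618^1799=1643  1618^1800=681
  1618^1801=270  1618^1802=255  1618^1803=614  1618^1804=1575  1618^1805=368
  1618^1806=2089
Found 2089 at exponent 1806.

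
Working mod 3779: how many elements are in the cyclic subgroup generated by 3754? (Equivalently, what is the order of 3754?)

3778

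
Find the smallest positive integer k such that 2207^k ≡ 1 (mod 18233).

The order of 2207 must divide p − 1 = 18232 = 2^3 · 43 · 53.
Divisors: 1, 2, 4, 8, 43, 53, 86, 106, 172, 212, 344, 424, 2279, 4558, 9116, 18232.
Check each in increasing order: 2207^1 ≡ 2207;  2207^2 ≡ 2638;  2207^4 ≡ 12271;  2207^8 ≡ 9327;  2207^43 ≡ 1687;  2207^53 ≡ 14339;  2207^86 ≡ 1621;  2207^106 ≡ 11613;  2207^172 ≡ 2089;  2207^212 ≡ 10501;  2207^344 ≡ 6234;  2207^424 ≡ 16050;  2207^2279 ≡ 5261;  2207^4558 ≡ 427;  2207^9116 ≡ 18232;  2207^18232 ≡ 1.
Smallest exponent giving 1 is 18232.

18232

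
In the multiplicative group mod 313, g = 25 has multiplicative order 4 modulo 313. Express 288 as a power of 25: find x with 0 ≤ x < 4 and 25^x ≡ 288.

3

Successive powers of 25 modulo 313:
  25^0=1  25^1=25  25^2=312  25^3=288
So 25^3 ≡ 288 (mod 313), giving x = 3.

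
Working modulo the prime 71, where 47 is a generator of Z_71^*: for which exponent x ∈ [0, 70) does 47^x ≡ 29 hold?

62

Baby-step giant-step with m = ceil(sqrt(70)) = 9.
Baby table (47^j mod 71 for j=0..8):
  0:1  1:47  2:8  3:21  4:64  5:26  6:15  7:66
  8:49
Giant step factor: 47^(-9) ≡ 55 (mod 71).
Scan 29·55^i mod 71 for i = 0, 1, …:
  i=0: 29   i=1: 33   i=2: 40   i=3: 70
  i=4: 16   i=5: 28   i=6: 49
Match at i=6, j=8: x = 6·9 + 8 = 62.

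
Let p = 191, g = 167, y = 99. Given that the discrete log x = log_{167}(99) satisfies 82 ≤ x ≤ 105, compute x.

Compute 167^82 mod 191 = 98, then multiply by 167 repeatedly:
  167^82=98  167^83=131  167^84=103  167^85=11  167^86=118
  167^87=33  167^88=163  167^89=99
Found 99 at exponent 89.

89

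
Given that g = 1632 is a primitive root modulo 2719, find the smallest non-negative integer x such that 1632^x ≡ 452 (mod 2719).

830

Baby-step giant-step with m = ceil(sqrt(2718)) = 53.
Baby table (1632^j mod 2719 for j=0..52):
  0:1  1:1632  2:1523  3:370  4:222  5:677  6:950  7:570
  8:342  9:749  10:1537  11:1466  12:2511  13:419  14:1339  15:1891
  16:47  17:572  18:887  19:1076  20:2277  21:1910  22:1146  23:2319
  24:2479  25:2575  26:1545  27:927  28:1100  29:660  30:396  31:1869
  32:2209  33:2413  34:904  35:1630  36:978  37:43  38:2201  39:233
  40:2315  41:1389  42:1921  43:65  44:39  45:1111  46:2298  47:835
  48:501  49:1932  50:1703  51:478  52:2462
Giant step factor: 1632^(-53) ≡ 2123 (mod 2719).
Scan 452·2123^i mod 2719 for i = 0, 1, …:
  i=0: 452   i=1: 2508   i=2: 682   i=3: 1378
  i=4: 2569   i=5: 2392   i=6: 1843   i=7: 48
  i=8: 1301   i=9: 2238     …   i=14: 1521
  i=15: 1630
Match at i=15, j=35: x = 15·53 + 35 = 830.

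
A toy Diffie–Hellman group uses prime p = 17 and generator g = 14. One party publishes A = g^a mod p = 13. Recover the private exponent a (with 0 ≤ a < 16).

4

Successive powers of 14 modulo 17:
  14^0=1  14^1=14  14^2=9  14^3=7  14^4=13
So 14^4 ≡ 13 (mod 17), giving a = 4.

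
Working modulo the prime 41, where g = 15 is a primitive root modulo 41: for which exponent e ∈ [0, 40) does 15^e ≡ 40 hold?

20

Successive powers of 15 modulo 41:
  15^0=1  15^1=15  15^2=20  15^3=13  15^4=31  15^5=14
  15^6=5  15^7=34  15^8=18  15^9=24  15^10=32  15^11=29
  15^12=25  15^13=6  15^14=8  15^15=38  15^16=37  15^17=22
  15^18=2  15^19=30  15^20=40
So 15^20 ≡ 40 (mod 41), giving e = 20.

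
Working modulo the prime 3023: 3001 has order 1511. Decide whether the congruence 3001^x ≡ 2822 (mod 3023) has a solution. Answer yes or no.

2822 ∈ ⟨3001⟩ iff 2822^1511 ≡ 1 (mod 3023), since |⟨3001⟩| = 1511.
2822^1511 mod 3023 = 3022.
Since 3022 ≠ 1, 2822 does not lie in the subgroup.

no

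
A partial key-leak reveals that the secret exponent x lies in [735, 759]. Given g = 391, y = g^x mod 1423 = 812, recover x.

Compute 391^735 mod 1423 = 322, then multiply by 391 repeatedly:
  391^735=322  391^736=678  391^737=420  391^738=575  391^739=1414
  391^740=750  391^741=112  391^742=1102  391^743=1136  391^744=200
  391^745=1358  391^746=199  391^747=967  391^748=1002  391^749=457
  391^750=812
Found 812 at exponent 750.

750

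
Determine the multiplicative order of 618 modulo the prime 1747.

The order of 618 must divide p − 1 = 1746 = 2 · 3^2 · 97.
Divisors: 1, 2, 3, 6, 9, 18, 97, 194, 291, 582, 873, 1746.
Check each in increasing order: 618^1 ≡ 618;  618^2 ≡ 1078;  618^3 ≡ 597;  618^6 ≡ 21;  618^9 ≡ 308;  618^18 ≡ 526;  618^97 ≡ 1.
Smallest exponent giving 1 is 97.

97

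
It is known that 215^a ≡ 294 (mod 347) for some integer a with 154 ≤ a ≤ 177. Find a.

167

Compute 215^154 mod 347 = 100, then multiply by 215 repeatedly:
  215^154=100  215^155=333  215^156=113  215^157=5  215^158=34
  215^159=23  215^160=87  215^161=314  215^162=192  215^163=334
  215^164=328  215^165=79  215^166=329  215^167=294
Found 294 at exponent 167.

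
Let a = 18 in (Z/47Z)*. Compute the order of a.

23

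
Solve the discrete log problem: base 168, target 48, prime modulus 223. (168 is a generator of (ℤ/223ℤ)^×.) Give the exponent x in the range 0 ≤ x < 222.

79

Baby-step giant-step with m = ceil(sqrt(222)) = 15.
Baby table (168^j mod 223 for j=0..14):
  0:1  1:168  2:126  3:206  4:43  5:88  6:66  7:161
  8:65  9:216  10:162  11:10  12:119  13:145  14:53
Giant step factor: 168^(-15) ≡ 209 (mod 223).
Scan 48·209^i mod 223 for i = 0, 1, …:
  i=0: 48   i=1: 220   i=2: 42   i=3: 81
  i=4: 204   i=5: 43
Match at i=5, j=4: x = 5·15 + 4 = 79.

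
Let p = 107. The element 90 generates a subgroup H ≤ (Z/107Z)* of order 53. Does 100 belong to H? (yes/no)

yes

100 ∈ ⟨90⟩ iff 100^53 ≡ 1 (mod 107), since |⟨90⟩| = 53.
100^53 mod 107 = 1.
Since 1 = 1, 100 lies in the subgroup.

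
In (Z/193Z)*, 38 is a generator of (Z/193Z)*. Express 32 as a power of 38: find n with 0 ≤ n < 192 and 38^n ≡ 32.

46

Baby-step giant-step with m = ceil(sqrt(192)) = 14.
Baby table (38^j mod 193 for j=0..13):
  0:1  1:38  2:93  3:60  4:157  5:176  6:126  7:156
  8:138  9:33  10:96  11:174  12:50  13:163
Giant step factor: 38^(-14) ≡ 118 (mod 193).
Scan 32·118^i mod 193 for i = 0, 1, …:
  i=0: 32   i=1: 109   i=2: 124   i=3: 157
Match at i=3, j=4: n = 3·14 + 4 = 46.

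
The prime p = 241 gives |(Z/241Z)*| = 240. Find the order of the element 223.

The order of 223 must divide p − 1 = 240 = 2^4 · 3 · 5.
Divisors: 1, 2, 3, 4, 5, 6, 8, 10, 12, 15, 16, 20, 24, 30, 40, 48, 60, 80, 120, 240.
Check each in increasing order: 223^1 ≡ 223;  223^2 ≡ 83;  223^3 ≡ 193;  223^4 ≡ 141;  223^5 ≡ 113;  223^6 ≡ 135;  223^8 ≡ 119;  223^10 ≡ 237;  223^12 ≡ 150;  223^15 ≡ 30;  223^16 ≡ 183;  223^20 ≡ 16;  223^24 ≡ 87;  223^30 ≡ 177;  223^40 ≡ 15;  223^48 ≡ 98;  223^60 ≡ 240;  223^80 ≡ 225;  223^120 ≡ 1.
Smallest exponent giving 1 is 120.

120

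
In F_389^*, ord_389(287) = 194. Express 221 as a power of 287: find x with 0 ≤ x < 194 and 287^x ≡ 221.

112

Baby-step giant-step with m = ceil(sqrt(194)) = 14.
Baby table (287^j mod 389 for j=0..13):
  0:1  1:287  2:290  3:373  4:76  5:28  6:256  7:340
  8:330  9:183  10:6  11:166  12:184  13:293
Giant step factor: 287^(-14) ≡ 180 (mod 389).
Scan 221·180^i mod 389 for i = 0, 1, …:
  i=0: 221   i=1: 102   i=2: 77   i=3: 245
  i=4: 143   i=5: 66   i=6: 210   i=7: 67
  i=8: 1
Match at i=8, j=0: x = 8·14 + 0 = 112.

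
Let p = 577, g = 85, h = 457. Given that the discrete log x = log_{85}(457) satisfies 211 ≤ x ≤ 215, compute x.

Compute 85^211 mod 577 = 567, then multiply by 85 repeatedly:
  85^211=567  85^212=304  85^213=452  85^214=338  85^215=457
Found 457 at exponent 215.

215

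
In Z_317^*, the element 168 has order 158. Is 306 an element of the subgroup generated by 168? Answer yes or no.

yes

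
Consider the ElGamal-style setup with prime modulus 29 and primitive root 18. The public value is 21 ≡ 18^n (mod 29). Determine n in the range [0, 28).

Successive powers of 18 modulo 29:
  18^0=1  18^1=18  18^2=5  18^3=3  18^4=25  18^5=15
  18^6=9  18^7=17  18^8=16  18^9=27  18^10=22  18^11=19
  18^12=23  18^13=8  18^14=28  18^15=11  18^16=24  18^17=26
  18^18=4  18^19=14  18^20=20  18^21=12  18^22=13  18^23=2
  18^24=7  18^25=10  18^26=6  18^27=21
So 18^27 ≡ 21 (mod 29), giving n = 27.

27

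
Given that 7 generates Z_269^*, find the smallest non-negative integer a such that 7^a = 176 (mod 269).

Baby-step giant-step with m = ceil(sqrt(268)) = 17.
Baby table (7^j mod 269 for j=0..16):
  0:1  1:7  2:49  3:74  4:249  5:129  6:96  7:134
  8:131  9:110  10:232  11:10  12:70  13:221  14:202  15:69
  16:214
Giant step factor: 7^(-17) ≡ 160 (mod 269).
Scan 176·160^i mod 269 for i = 0, 1, …:
  i=0: 176   i=1: 184   i=2: 119   i=3: 210
  i=4: 244   i=5: 35   i=6: 220   i=7: 230
  i=8: 216   i=9: 128     …   i=13: 153
  i=14: 1
Match at i=14, j=0: a = 14·17 + 0 = 238.

238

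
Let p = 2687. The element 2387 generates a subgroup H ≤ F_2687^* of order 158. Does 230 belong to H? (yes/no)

no

230 ∈ ⟨2387⟩ iff 230^158 ≡ 1 (mod 2687), since |⟨2387⟩| = 158.
230^158 mod 2687 = 312.
Since 312 ≠ 1, 230 does not lie in the subgroup.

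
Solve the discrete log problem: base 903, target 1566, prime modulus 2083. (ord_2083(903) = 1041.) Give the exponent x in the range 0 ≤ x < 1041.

714

Baby-step giant-step with m = ceil(sqrt(1041)) = 33.
Baby table (903^j mod 2083 for j=0..32):
  0:1  1:903  2:956  3:906  4:1582  5:1691  6:134  7:188
  8:1041  9:590  10:1605  11:1630  12:1292  13:196  14:2016  15:1989
  16:521  17:1788  18:239  19:1268  20:1437  21:1985  22:1075  23:47
  24:781  25:1189  26:922  27:1449  28:323  29:49  30:504  31:1018
  32:651
Giant step factor: 903^(-33) ≡ 233 (mod 2083).
Scan 1566·233^i mod 2083 for i = 0, 1, …:
  i=0: 1566   i=1: 353   i=2: 1012   i=3: 417
  i=4: 1343   i=5: 469   i=6: 961   i=7: 1032
  i=8: 911   i=9: 1880     …   i=20: 2020
  i=21: 1985
Match at i=21, j=21: x = 21·33 + 21 = 714.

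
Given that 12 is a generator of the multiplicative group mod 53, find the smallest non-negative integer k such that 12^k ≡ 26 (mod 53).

15

Baby-step giant-step with m = ceil(sqrt(52)) = 8.
Baby table (12^j mod 53 for j=0..7):
  0:1  1:12  2:38  3:32  4:13  5:50  6:17  7:45
Giant step factor: 12^(-8) ≡ 16 (mod 53).
Scan 26·16^i mod 53 for i = 0, 1, …:
  i=0: 26   i=1: 45
Match at i=1, j=7: k = 1·8 + 7 = 15.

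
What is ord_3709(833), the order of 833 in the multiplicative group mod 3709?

1236

The order of 833 must divide p − 1 = 3708 = 2^2 · 3^2 · 103.
Divisors: 1, 2, 3, 4, 6, 9, 12, 18, 36, 103, 206, 309, 412, 618, 927, 1236, 1854, 3708.
Check each in increasing order: 833^1 ≡ 833;  833^2 ≡ 306;  833^3 ≡ 2686;  833^4 ≡ 911;  833^6 ≡ 591;  833^9 ≡ 3683;  833^12 ≡ 635;  833^18 ≡ 676;  833^36 ≡ 769;  833^103 ≡ 1747;  833^206 ≡ 3211;  833^309 ≡ 1609;  833^412 ≡ 3210;  833^618 ≡ 3708;  833^927 ≡ 2100;  833^1236 ≡ 1.
Smallest exponent giving 1 is 1236.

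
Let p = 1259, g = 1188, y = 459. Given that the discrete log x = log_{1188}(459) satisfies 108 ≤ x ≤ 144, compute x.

120

Compute 1188^108 mod 1259 = 147, then multiply by 1188 repeatedly:
  1188^108=147  1188^109=894  1188^110=735  1188^111=693  1188^112=1157
  1188^113=947  1188^114=749  1188^115=958  1188^116=1227  1188^117=1013
  1188^118=1099  1188^119=29  1188^120=459
Found 459 at exponent 120.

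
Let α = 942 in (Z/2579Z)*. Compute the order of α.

The order of 942 must divide p − 1 = 2578 = 2 · 1289.
Divisors: 1, 2, 1289, 2578.
Check each in increasing order: 942^1 ≡ 942;  942^2 ≡ 188;  942^1289 ≡ 2578;  942^2578 ≡ 1.
Smallest exponent giving 1 is 2578.

2578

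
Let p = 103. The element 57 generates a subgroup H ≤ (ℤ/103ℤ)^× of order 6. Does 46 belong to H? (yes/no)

⟨57⟩ has order 6; its elements mod 103 are {1, 46, 47, 56, 57, 102}.
46 is in this set.

yes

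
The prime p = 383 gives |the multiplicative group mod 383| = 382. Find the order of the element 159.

382

The order of 159 must divide p − 1 = 382 = 2 · 191.
Divisors: 1, 2, 191, 382.
Check each in increasing order: 159^1 ≡ 159;  159^2 ≡ 3;  159^191 ≡ 382;  159^382 ≡ 1.
Smallest exponent giving 1 is 382.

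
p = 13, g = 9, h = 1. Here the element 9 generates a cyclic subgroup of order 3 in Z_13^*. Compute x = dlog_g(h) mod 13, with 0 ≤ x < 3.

0

Successive powers of 9 modulo 13:
  9^0=1
So 9^0 ≡ 1 (mod 13), giving x = 0.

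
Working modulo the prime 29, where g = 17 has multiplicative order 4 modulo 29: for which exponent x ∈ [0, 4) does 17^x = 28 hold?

Successive powers of 17 modulo 29:
  17^0=1  17^1=17  17^2=28
So 17^2 ≡ 28 (mod 29), giving x = 2.

2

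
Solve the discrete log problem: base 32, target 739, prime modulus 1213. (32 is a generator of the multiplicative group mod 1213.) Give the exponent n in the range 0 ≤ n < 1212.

10

Baby-step giant-step with m = ceil(sqrt(1212)) = 35.
Baby table (32^j mod 1213 for j=0..34):
  0:1  1:32  2:1024  3:17  4:544  5:426  6:289  7:757
  8:1177  9:61  10:739  11:601  12:1037  13:433  14:513  15:647
  16:83  17:230  18:82  19:198  20:271  21:181  22:940  23:968
  24:651  25:211  26:687  27:150  28:1161  29:762  30:124  31:329
  32:824  33:895  34:741
Giant step factor: 32^(-35) ≡ 197 (mod 1213).
Scan 739·197^i mod 1213 for i = 0, 1, …:
  i=0: 739
Match at i=0, j=10: n = 0·35 + 10 = 10.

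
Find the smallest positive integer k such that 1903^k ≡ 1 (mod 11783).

11782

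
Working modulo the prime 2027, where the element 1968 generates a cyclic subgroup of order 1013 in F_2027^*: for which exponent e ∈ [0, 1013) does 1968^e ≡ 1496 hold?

Baby-step giant-step with m = ceil(sqrt(1013)) = 32.
Baby table (1968^j mod 2027 for j=0..31):
  0:1  1:1968  2:1454  3:1375  4:1982  5:628  6:1461  7:962
  8:2025  9:118  10:1146  11:1304  12:90  13:771  14:1132  15:103
  16:4  17:1791  18:1762  19:1446  20:1847  21:485  22:1790  23:1821
  24:2019  25:472  26:530  27:1162  28:360  29:1057  30:474  31:412
Giant step factor: 1968^(-32) ≡ 1647 (mod 2027).
Scan 1496·1647^i mod 2027 for i = 0, 1, …:
  i=0: 1496   i=1: 1107   i=2: 956   i=3: 1580
  i=4: 1619   i=5: 988   i=6: 1582   i=7: 859
  i=8: 1954   i=9: 1389     …   i=13: 174
  i=14: 771
Match at i=14, j=13: e = 14·32 + 13 = 461.

461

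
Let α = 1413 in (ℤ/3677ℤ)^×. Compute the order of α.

3676

The order of 1413 must divide p − 1 = 3676 = 2^2 · 919.
Divisors: 1, 2, 4, 919, 1838, 3676.
Check each in increasing order: 1413^1 ≡ 1413;  1413^2 ≡ 3635;  1413^4 ≡ 1764;  1413^919 ≡ 2368;  1413^1838 ≡ 3676;  1413^3676 ≡ 1.
Smallest exponent giving 1 is 3676.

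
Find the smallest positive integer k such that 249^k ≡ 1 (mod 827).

The order of 249 must divide p − 1 = 826 = 2 · 7 · 59.
Divisors: 1, 2, 7, 14, 59, 118, 413, 826.
Check each in increasing order: 249^1 ≡ 249;  249^2 ≡ 803;  249^7 ≡ 625;  249^14 ≡ 281;  249^59 ≡ 1.
Smallest exponent giving 1 is 59.

59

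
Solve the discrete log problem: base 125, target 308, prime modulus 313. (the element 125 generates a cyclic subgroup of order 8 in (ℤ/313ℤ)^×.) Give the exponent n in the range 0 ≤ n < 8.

7

Successive powers of 125 modulo 313:
  125^0=1  125^1=125  125^2=288  125^3=5  125^4=312  125^5=188
  125^6=25  125^7=308
So 125^7 ≡ 308 (mod 313), giving n = 7.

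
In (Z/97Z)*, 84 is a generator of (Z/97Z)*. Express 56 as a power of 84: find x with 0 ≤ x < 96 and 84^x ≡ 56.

61

Baby-step giant-step with m = ceil(sqrt(96)) = 10.
Baby table (84^j mod 97 for j=0..9):
  0:1  1:84  2:72  3:34  4:43  5:23  6:89  7:7
  8:6  9:19
Giant step factor: 84^(-10) ≡ 86 (mod 97).
Scan 56·86^i mod 97 for i = 0, 1, …:
  i=0: 56   i=1: 63   i=2: 83   i=3: 57
  i=4: 52   i=5: 10   i=6: 84
Match at i=6, j=1: x = 6·10 + 1 = 61.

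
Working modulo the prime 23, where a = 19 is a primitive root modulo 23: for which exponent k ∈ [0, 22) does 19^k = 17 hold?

21

Successive powers of 19 modulo 23:
  19^0=1  19^1=19  19^2=16  19^3=5  19^4=3  19^5=11
  19^6=2  19^7=15  19^8=9  19^9=10  19^10=6  19^11=22
  19^12=4  19^13=7  19^14=18  19^15=20  19^16=12  19^17=21
  19^18=8  19^19=14  19^20=13  19^21=17
So 19^21 ≡ 17 (mod 23), giving k = 21.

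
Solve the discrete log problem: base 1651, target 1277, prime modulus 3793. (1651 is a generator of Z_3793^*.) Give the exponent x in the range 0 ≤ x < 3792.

1615

Baby-step giant-step with m = ceil(sqrt(3792)) = 62.
Baby table (1651^j mod 3793 for j=0..61):
  0:1  1:1651  2:2427  3:1569  4:3593  5:3584  6:104  7:1019
  8:2070  9:77  10:1958  11:1022  12:3230  13:3565  14:2872  15:422
  16:2603  17:84  18:2136  19:2839  20:2834  21:2165  22:1409  23:1150
  24:2150  25:3195  26:2675  27:1373  28:2402  29:2017  30:3606  31:2289
  32:1311  33:2451  34:3263  35:1153  36:3310  37:2890  38:3589  39:773
  40:1775  41:2329  42:2870  43:913  44:1542  45:739  46:2536  47:3257
  48:2626  49:127  50:1062  51:996  52:2027  53:1151  54:8  55:1829
  56:451  57:1173  58:2193  59:2121  60:832  61:566
Giant step factor: 1651^(-62) ≡ 1462 (mod 3793).
Scan 1277·1462^i mod 3793 for i = 0, 1, …:
  i=0: 1277   i=1: 818   i=2: 1121   i=3: 326
  i=4: 2487   i=5: 2300   i=6: 2002   i=7: 2521
  i=8: 2699   i=9: 1218     …   i=25: 590
  i=26: 1569
Match at i=26, j=3: x = 26·62 + 3 = 1615.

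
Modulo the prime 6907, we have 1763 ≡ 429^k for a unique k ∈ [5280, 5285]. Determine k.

Compute 429^5280 mod 6907 = 6585, then multiply by 429 repeatedly:
  429^5280=6585  429^5281=2  429^5282=858  429^5283=2011  429^5284=6251
  429^5285=1763
Found 1763 at exponent 5285.

5285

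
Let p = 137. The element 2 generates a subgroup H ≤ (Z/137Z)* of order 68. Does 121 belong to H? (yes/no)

121 ∈ ⟨2⟩ iff 121^68 ≡ 1 (mod 137), since |⟨2⟩| = 68.
121^68 mod 137 = 1.
Since 1 = 1, 121 lies in the subgroup.

yes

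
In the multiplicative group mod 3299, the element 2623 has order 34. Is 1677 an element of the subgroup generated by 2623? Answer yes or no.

1677 ∈ ⟨2623⟩ iff 1677^34 ≡ 1 (mod 3299), since |⟨2623⟩| = 34.
1677^34 mod 3299 = 1.
Since 1 = 1, 1677 lies in the subgroup.

yes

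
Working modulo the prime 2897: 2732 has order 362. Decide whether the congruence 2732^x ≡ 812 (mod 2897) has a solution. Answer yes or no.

no

812 ∈ ⟨2732⟩ iff 812^362 ≡ 1 (mod 2897), since |⟨2732⟩| = 362.
812^362 mod 2897 = 1777.
Since 1777 ≠ 1, 812 does not lie in the subgroup.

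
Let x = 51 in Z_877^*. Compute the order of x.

The order of 51 must divide p − 1 = 876 = 2^2 · 3 · 73.
Divisors: 1, 2, 3, 4, 6, 12, 73, 146, 219, 292, 438, 876.
Check each in increasing order: 51^1 ≡ 51;  51^2 ≡ 847;  51^3 ≡ 224;  51^4 ≡ 23;  51^6 ≡ 187;  51^12 ≡ 766;  51^73 ≡ 486;  51^146 ≡ 283;  51^219 ≡ 726;  51^292 ≡ 282;  51^438 ≡ 876;  51^876 ≡ 1.
Smallest exponent giving 1 is 876.

876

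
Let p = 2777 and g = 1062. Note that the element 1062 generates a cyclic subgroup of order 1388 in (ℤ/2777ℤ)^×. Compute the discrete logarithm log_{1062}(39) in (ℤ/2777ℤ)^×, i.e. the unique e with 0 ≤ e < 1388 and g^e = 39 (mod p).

Baby-step giant-step with m = ceil(sqrt(1388)) = 38.
Baby table (1062^j mod 2777 for j=0..37):
  0:1  1:1062  2:382  3:242  4:1520  5:803  6:247  7:1276
  8:2713  9:1457  10:545  11:1174  12:2692  13:1371  14:854  15:1646
  16:1319  17:1170  18:1221  19:2620  20:2663  21:1120  22:884  23:182
  24:1671  25:99  26:2389  27:1717  28:1742  29:522  30:1741  31:2237
  32:1359  33:1995  34:2616  35:1192  36:2369  37:2693
Giant step factor: 1062^(-38) ≡ 2333 (mod 2777).
Scan 39·2333^i mod 2777 for i = 0, 1, …:
  i=0: 39   i=1: 2123   i=2: 1568   i=3: 835
  i=4: 1378   i=5: 1885   i=6: 1714   i=7: 2659
  i=8: 2406   i=9: 881     …   i=13: 2433
  i=14: 1
Match at i=14, j=0: e = 14·38 + 0 = 532.

532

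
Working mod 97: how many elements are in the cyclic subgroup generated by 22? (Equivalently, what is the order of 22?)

The order of 22 must divide p − 1 = 96 = 2^5 · 3.
Divisors: 1, 2, 3, 4, 6, 8, 12, 16, 24, 32, 48, 96.
Check each in increasing order: 22^1 ≡ 22;  22^2 ≡ 96;  22^3 ≡ 75;  22^4 ≡ 1.
Smallest exponent giving 1 is 4.

4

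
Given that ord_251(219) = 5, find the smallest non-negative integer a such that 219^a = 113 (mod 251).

3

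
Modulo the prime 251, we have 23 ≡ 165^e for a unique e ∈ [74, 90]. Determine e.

82

Compute 165^74 mod 251 = 156, then multiply by 165 repeatedly:
  165^74=156  165^75=138  165^76=180  165^77=82  165^78=227
  165^79=56  165^80=204  165^81=26  165^82=23
Found 23 at exponent 82.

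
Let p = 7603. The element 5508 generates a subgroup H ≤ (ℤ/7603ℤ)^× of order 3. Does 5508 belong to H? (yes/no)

yes

5508 ∈ ⟨5508⟩ iff 5508^3 ≡ 1 (mod 7603), since |⟨5508⟩| = 3.
5508^3 mod 7603 = 1.
Since 1 = 1, 5508 lies in the subgroup.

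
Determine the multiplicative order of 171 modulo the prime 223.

37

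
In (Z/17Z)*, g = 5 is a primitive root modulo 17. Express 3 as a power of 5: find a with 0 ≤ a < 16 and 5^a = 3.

13

Successive powers of 5 modulo 17:
  5^0=1  5^1=5  5^2=8  5^3=6  5^4=13  5^5=14
  5^6=2  5^7=10  5^8=16  5^9=12  5^10=9  5^11=11
  5^12=4  5^13=3
So 5^13 ≡ 3 (mod 17), giving a = 13.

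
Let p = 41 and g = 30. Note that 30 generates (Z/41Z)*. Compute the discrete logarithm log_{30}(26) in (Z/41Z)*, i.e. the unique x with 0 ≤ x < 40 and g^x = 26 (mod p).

39

Successive powers of 30 modulo 41:
  30^0=1  30^1=30  30^2=39  30^3=22  30^4=4  30^5=38
  30^6=33  30^7=6  30^8=16  30^9=29  30^10=9  30^11=24
  30^12=23  30^13=34  30^14=36  30^15=14  30^16=10  30^17=13
  30^18=21  30^19=15  30^20=40  30^21=11  30^22=2  30^23=19
  30^24=37  30^25=3  30^26=8  30^27=35  30^28=25  30^29=12
  30^30=32  30^31=17  30^32=18  30^33=7  30^34=5  30^35=27
  30^36=31  30^37=28  30^38=20  30^39=26
So 30^39 ≡ 26 (mod 41), giving x = 39.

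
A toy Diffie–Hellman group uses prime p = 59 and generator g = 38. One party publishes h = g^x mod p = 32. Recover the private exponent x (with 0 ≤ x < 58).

Baby-step giant-step with m = ceil(sqrt(58)) = 8.
Baby table (38^j mod 59 for j=0..7):
  0:1  1:38  2:28  3:2  4:17  5:56  6:4  7:34
Giant step factor: 38^(-8) ≡ 49 (mod 59).
Scan 32·49^i mod 59 for i = 0, 1, …:
  i=0: 32   i=1: 34
Match at i=1, j=7: x = 1·8 + 7 = 15.

15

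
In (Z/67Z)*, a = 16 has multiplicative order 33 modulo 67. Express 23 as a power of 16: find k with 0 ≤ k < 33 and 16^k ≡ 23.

7

Successive powers of 16 modulo 67:
  16^0=1  16^1=16  16^2=55  16^3=9  16^4=10  16^5=26
  16^6=14  16^7=23
So 16^7 ≡ 23 (mod 67), giving k = 7.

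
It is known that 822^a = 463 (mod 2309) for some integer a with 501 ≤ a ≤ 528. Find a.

506

Compute 822^501 mod 2309 = 1027, then multiply by 822 repeatedly:
  822^501=1027  822^502=1409  822^503=1389  822^504=1112  822^505=2009
  822^506=463
Found 463 at exponent 506.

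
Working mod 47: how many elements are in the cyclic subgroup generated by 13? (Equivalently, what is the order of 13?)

46

The order of 13 must divide p − 1 = 46 = 2 · 23.
Divisors: 1, 2, 23, 46.
Check each in increasing order: 13^1 ≡ 13;  13^2 ≡ 28;  13^23 ≡ 46;  13^46 ≡ 1.
Smallest exponent giving 1 is 46.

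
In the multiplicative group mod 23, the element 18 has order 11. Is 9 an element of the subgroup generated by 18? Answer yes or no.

yes

⟨18⟩ has order 11; its elements mod 23 are {1, 2, 3, 4, 6, 8, 9, 12, 13, 16, 18}.
9 is in this set.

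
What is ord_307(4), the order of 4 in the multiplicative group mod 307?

51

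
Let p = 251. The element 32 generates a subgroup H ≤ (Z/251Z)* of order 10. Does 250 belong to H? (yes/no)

⟨32⟩ has order 10; its elements mod 251 are {1, 20, 32, 102, 113, 138, 149, 219, 231, 250}.
250 is in this set.

yes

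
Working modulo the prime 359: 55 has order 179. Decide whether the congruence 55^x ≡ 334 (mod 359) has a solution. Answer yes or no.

no

334 ∈ ⟨55⟩ iff 334^179 ≡ 1 (mod 359), since |⟨55⟩| = 179.
334^179 mod 359 = 358.
Since 358 ≠ 1, 334 does not lie in the subgroup.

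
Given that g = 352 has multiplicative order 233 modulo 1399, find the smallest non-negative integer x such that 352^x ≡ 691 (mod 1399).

228

Baby-step giant-step with m = ceil(sqrt(233)) = 16.
Baby table (352^j mod 1399 for j=0..15):
  0:1  1:352  2:792  3:383  4:512  5:1152  6:1193  7:236
  8:531  9:845  10:852  11:518  12:466  13:349  14:1135  15:805
Giant step factor: 352^(-16) ≡ 582 (mod 1399).
Scan 691·582^i mod 1399 for i = 0, 1, …:
  i=0: 691   i=1: 649   i=2: 1387   i=3: 11
  i=4: 806   i=5: 427   i=6: 891   i=7: 932
  i=8: 1011   i=9: 822     …   i=13: 1222
  i=14: 512
Match at i=14, j=4: x = 14·16 + 4 = 228.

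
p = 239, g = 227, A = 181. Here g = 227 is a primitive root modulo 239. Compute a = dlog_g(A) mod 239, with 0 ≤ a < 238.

45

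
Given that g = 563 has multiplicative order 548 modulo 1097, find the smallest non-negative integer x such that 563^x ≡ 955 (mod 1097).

142

Baby-step giant-step with m = ceil(sqrt(548)) = 24.
Baby table (563^j mod 1097 for j=0..23):
  0:1  1:563  2:1033  3:169  4:805  5:154  6:39  7:17
  8:795  9:9  10:679  11:521  12:424  13:663  14:289  15:351
  16:153  17:573  18:81  19:626  20:301  21:525  22:482  23:407
Giant step factor: 563^(-24) ≡ 241 (mod 1097).
Scan 955·241^i mod 1097 for i = 0, 1, …:
  i=0: 955   i=1: 882   i=2: 841   i=3: 833
  i=4: 2   i=5: 482
Match at i=5, j=22: x = 5·24 + 22 = 142.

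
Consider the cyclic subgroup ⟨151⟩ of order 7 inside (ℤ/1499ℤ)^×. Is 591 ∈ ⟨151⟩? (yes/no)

⟨151⟩ has order 7; its elements mod 1499 are {1, 151, 316, 546, 922, 1247, 1314}.
591 is not in this set.

no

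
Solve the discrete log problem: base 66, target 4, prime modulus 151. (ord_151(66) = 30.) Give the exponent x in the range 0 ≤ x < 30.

22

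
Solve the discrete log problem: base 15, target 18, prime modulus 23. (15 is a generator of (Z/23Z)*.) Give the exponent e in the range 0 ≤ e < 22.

2

Successive powers of 15 modulo 23:
  15^0=1  15^1=15  15^2=18
So 15^2 ≡ 18 (mod 23), giving e = 2.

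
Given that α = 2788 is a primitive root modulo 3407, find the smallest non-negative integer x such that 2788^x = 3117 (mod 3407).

1839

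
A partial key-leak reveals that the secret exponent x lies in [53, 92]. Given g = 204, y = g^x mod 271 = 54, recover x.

85

Compute 204^53 mod 271 = 235, then multiply by 204 repeatedly:
  204^53=235  204^54=244  204^55=183  204^56=205  204^57=86
  204^58=200  204^59=150  204^60=248  204^61=186  204^62=4
  204^63=3  204^64=70  204^65=188  204^66=141  204^67=38
  204^68=164  204^69=123  204^70=160  204^71=120  204^72=90
  204^73=203  204^74=220  204^75=165  204^76=56  204^77=42
  204^78=167  204^79=193  204^80=77  204^81=261  204^82=128
  204^83=96  204^84=72  204^85=54
Found 54 at exponent 85.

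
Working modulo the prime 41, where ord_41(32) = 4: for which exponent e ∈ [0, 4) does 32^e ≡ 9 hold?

Successive powers of 32 modulo 41:
  32^0=1  32^1=32  32^2=40  32^3=9
So 32^3 ≡ 9 (mod 41), giving e = 3.

3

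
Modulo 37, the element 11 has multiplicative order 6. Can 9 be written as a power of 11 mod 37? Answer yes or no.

9 ∈ ⟨11⟩ iff 9^6 ≡ 1 (mod 37), since |⟨11⟩| = 6.
9^6 mod 37 = 10.
Since 10 ≠ 1, 9 does not lie in the subgroup.

no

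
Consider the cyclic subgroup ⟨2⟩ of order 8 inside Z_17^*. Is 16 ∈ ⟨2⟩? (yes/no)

yes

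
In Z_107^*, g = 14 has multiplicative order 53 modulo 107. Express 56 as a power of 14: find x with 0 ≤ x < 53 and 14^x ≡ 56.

42

Baby-step giant-step with m = ceil(sqrt(53)) = 8.
Baby table (14^j mod 107 for j=0..7):
  0:1  1:14  2:89  3:69  4:3  5:42  6:53  7:100
Giant step factor: 14^(-8) ≡ 12 (mod 107).
Scan 56·12^i mod 107 for i = 0, 1, …:
  i=0: 56   i=1: 30   i=2: 39   i=3: 40
  i=4: 52   i=5: 89
Match at i=5, j=2: x = 5·8 + 2 = 42.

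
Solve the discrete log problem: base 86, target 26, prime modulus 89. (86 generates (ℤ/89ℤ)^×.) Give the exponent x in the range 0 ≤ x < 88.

Baby-step giant-step with m = ceil(sqrt(88)) = 10.
Baby table (86^j mod 89 for j=0..9):
  0:1  1:86  2:9  3:62  4:81  5:24  6:17  7:38
  8:64  9:75
Giant step factor: 86^(-10) ≡ 53 (mod 89).
Scan 26·53^i mod 89 for i = 0, 1, …:
  i=0: 26   i=1: 43   i=2: 54   i=3: 14
  i=4: 30   i=5: 77   i=6: 76   i=7: 23
  i=8: 62
Match at i=8, j=3: x = 8·10 + 3 = 83.

83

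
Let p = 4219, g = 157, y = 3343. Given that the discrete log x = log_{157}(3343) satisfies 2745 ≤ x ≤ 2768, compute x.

2753

Compute 157^2745 mod 4219 = 2418, then multiply by 157 repeatedly:
  157^2745=2418  157^2746=4135  157^2747=3688  157^2748=1013  157^2749=2938
  157^2750=1395  157^2751=3846  157^2752=505  157^2753=3343
Found 3343 at exponent 2753.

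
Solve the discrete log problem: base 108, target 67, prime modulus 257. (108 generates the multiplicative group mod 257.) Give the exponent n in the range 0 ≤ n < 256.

76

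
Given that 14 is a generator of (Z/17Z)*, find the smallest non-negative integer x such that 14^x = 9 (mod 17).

Successive powers of 14 modulo 17:
  14^0=1  14^1=14  14^2=9
So 14^2 ≡ 9 (mod 17), giving x = 2.

2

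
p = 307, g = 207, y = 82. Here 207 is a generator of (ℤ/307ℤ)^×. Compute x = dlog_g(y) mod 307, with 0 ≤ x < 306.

79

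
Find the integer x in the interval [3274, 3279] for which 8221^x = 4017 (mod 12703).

Compute 8221^3274 mod 12703 = 12132, then multiply by 8221 repeatedly:
  8221^3274=12132  8221^3275=5919  8221^3276=7609  8221^3277=4017
Found 4017 at exponent 3277.

3277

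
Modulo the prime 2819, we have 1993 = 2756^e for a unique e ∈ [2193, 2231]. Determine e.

2209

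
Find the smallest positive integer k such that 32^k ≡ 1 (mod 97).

48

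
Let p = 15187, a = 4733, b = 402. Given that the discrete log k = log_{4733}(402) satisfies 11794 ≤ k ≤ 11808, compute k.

Compute 4733^11794 mod 15187 = 6921, then multiply by 4733 repeatedly:
  4733^11794=6921  4733^11795=13921  4733^11796=6887  4733^11797=4869  4733^11798=6298
  4733^11799=11540  4733^11800=6368  4733^11801=8736  4733^11802=8474  4733^11803=13762
  4733^11804=13690  4733^11805=7028  4733^11806=3994  4733^11807=10974  4733^11808=402
Found 402 at exponent 11808.

11808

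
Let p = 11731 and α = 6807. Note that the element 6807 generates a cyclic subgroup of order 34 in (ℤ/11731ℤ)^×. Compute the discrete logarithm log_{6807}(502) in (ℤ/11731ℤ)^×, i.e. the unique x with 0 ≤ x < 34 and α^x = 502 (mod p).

Successive powers of 6807 modulo 11731:
  6807^0=1  6807^1=6807  6807^2=9530  6807^3=10011  6807^4=11229  6807^5=8338
  6807^6=2188  6807^7=7077  6807^8=5653  6807^9=2291  6807^10=4338  6807^11=1839
  6807^12=1096  6807^13=11287  6807^14=4290  6807^15=3571  6807^16=1165  6807^17=11730
  6807^18=4924  6807^19=2201  6807^20=1720  6807^21=502
So 6807^21 ≡ 502 (mod 11731), giving x = 21.

21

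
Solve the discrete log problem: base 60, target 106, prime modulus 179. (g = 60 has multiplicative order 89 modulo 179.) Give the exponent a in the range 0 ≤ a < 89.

17

Successive powers of 60 modulo 179:
  60^0=1  60^1=60  60^2=20  60^3=126  60^4=42  60^5=14
  60^6=124  60^7=101  60^8=153  60^9=51  60^10=17  60^11=125
  60^12=161  60^13=173  60^14=177  60^15=59  60^16=139  60^17=106
So 60^17 ≡ 106 (mod 179), giving a = 17.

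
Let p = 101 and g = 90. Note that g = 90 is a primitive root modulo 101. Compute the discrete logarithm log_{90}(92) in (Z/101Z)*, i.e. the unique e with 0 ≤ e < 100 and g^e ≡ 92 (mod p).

76

Baby-step giant-step with m = ceil(sqrt(100)) = 10.
Baby table (90^j mod 101 for j=0..9):
  0:1  1:90  2:20  3:83  4:97  5:44  6:21  7:72
  8:16  9:26
Giant step factor: 90^(-10) ≡ 6 (mod 101).
Scan 92·6^i mod 101 for i = 0, 1, …:
  i=0: 92   i=1: 47   i=2: 80   i=3: 76
  i=4: 52   i=5: 9   i=6: 54   i=7: 21
Match at i=7, j=6: e = 7·10 + 6 = 76.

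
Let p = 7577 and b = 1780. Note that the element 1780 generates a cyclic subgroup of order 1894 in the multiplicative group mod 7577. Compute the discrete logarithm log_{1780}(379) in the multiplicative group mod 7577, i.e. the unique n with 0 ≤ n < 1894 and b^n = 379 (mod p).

Baby-step giant-step with m = ceil(sqrt(1894)) = 44.
Baby table (1780^j mod 7577 for j=0..43):
  0:1  1:1780  2:1214  3:1475  4:3858  5:2478  6:1026  7:223
  8:2936  9:5527  10:3114  11:4133  12:7050  13:1488  14:4267  15:3106
  16:5047  17:4915  18:4842  19:3711  20:6013  21:4416  22:3131  23:4085
  24:4957  25:3832  26:1660  27:7347  28:7335  29:1129  30:1715  31:6746
  32:5912  33:6484  34:1749  35:6650  36:1726  37:3595  38:4112  39:7555
  40:6302  41:3600  42:5435  43:6048
Giant step factor: 1780^(-44) ≡ 7064 (mod 7577).
Scan 379·7064^i mod 7577 for i = 0, 1, …:
  i=0: 379   i=1: 2575   i=2: 5000   i=3: 3603
  i=4: 449   i=5: 4550   i=6: 7143   i=7: 2909
  i=8: 352   i=9: 1272     …   i=33: 4125
  i=34: 5435
Match at i=34, j=42: n = 34·44 + 42 = 1538.

1538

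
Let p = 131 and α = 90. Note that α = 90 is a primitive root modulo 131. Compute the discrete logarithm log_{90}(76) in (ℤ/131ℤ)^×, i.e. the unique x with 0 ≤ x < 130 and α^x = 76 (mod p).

7

Successive powers of 90 modulo 131:
  90^0=1  90^1=90  90^2=109  90^3=116  90^4=91  90^5=68
  90^6=94  90^7=76
So 90^7 ≡ 76 (mod 131), giving x = 7.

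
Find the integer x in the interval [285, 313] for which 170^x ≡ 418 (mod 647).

294

Compute 170^285 mod 647 = 580, then multiply by 170 repeatedly:
  170^285=580  170^286=256  170^287=171  170^288=602  170^289=114
  170^290=617  170^291=76  170^292=627  170^293=482  170^294=418
Found 418 at exponent 294.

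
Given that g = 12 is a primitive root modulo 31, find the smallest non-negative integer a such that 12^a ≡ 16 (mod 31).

Successive powers of 12 modulo 31:
  12^0=1  12^1=12  12^2=20  12^3=23  12^4=28  12^5=26
  12^6=2  12^7=24  12^8=9  12^9=15  12^10=25  12^11=21
  12^12=4  12^13=17  12^14=18  12^15=30  12^16=19  12^17=11
  12^18=8  12^19=3  12^20=5  12^21=29  12^22=7  12^23=22
  12^24=16
So 12^24 ≡ 16 (mod 31), giving a = 24.

24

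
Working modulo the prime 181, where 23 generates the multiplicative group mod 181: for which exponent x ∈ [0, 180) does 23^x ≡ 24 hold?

Baby-step giant-step with m = ceil(sqrt(180)) = 14.
Baby table (23^j mod 181 for j=0..13):
  0:1  1:23  2:167  3:40  4:15  5:164  6:152  7:57
  8:44  9:107  10:108  11:131  12:117  13:157
Giant step factor: 23^(-14) ≡ 20 (mod 181).
Scan 24·20^i mod 181 for i = 0, 1, …:
  i=0: 24   i=1: 118   i=2: 7   i=3: 140
  i=4: 85   i=5: 71   i=6: 153   i=7: 164
Match at i=7, j=5: x = 7·14 + 5 = 103.

103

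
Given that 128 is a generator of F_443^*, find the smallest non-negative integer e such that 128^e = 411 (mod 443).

348

Baby-step giant-step with m = ceil(sqrt(442)) = 22.
Baby table (128^j mod 443 for j=0..21):
  0:1  1:128  2:436  3:433  4:49  5:70  6:100  7:396
  8:186  9:329  10:27  11:355  12:254  13:173  14:437  15:118
  16:42  17:60  18:149  19:23  20:286  21:282
Giant step factor: 128^(-22) ≡ 52 (mod 443).
Scan 411·52^i mod 443 for i = 0, 1, …:
  i=0: 411   i=1: 108   i=2: 300   i=3: 95
  i=4: 67   i=5: 383   i=6: 424   i=7: 341
  i=8: 12   i=9: 181     …   i=14: 284
  i=15: 149
Match at i=15, j=18: e = 15·22 + 18 = 348.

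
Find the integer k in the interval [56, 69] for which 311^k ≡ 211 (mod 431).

Compute 311^56 mod 431 = 30, then multiply by 311 repeatedly:
  311^56=30  311^57=279  311^58=138  311^59=249  311^60=290
  311^61=111  311^62=41  311^63=252  311^64=361  311^65=211
Found 211 at exponent 65.

65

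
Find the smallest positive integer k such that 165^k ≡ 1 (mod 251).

The order of 165 must divide p − 1 = 250 = 2 · 5^3.
Divisors: 1, 2, 5, 10, 25, 50, 125, 250.
Check each in increasing order: 165^1 ≡ 165;  165^2 ≡ 117;  165^5 ≡ 187;  165^10 ≡ 80;  165^25 ≡ 32;  165^50 ≡ 20;  165^125 ≡ 250;  165^250 ≡ 1.
Smallest exponent giving 1 is 250.

250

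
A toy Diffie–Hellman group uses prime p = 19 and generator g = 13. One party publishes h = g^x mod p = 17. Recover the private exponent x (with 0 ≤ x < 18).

Successive powers of 13 modulo 19:
  13^0=1  13^1=13  13^2=17
So 13^2 ≡ 17 (mod 19), giving x = 2.

2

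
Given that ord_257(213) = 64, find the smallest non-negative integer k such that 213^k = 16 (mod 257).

Baby-step giant-step with m = ceil(sqrt(64)) = 8.
Baby table (213^j mod 257 for j=0..7):
  0:1  1:213  2:137  3:140  4:8  5:162  6:68  7:92
Giant step factor: 213^(-8) ≡ 253 (mod 257).
Scan 16·253^i mod 257 for i = 0, 1, …:
  i=0: 16   i=1: 193   i=2: 256   i=3: 4
  i=4: 241   i=5: 64   i=6: 1
Match at i=6, j=0: k = 6·8 + 0 = 48.

48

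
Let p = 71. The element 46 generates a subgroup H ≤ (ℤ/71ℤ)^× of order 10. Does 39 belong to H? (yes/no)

no

⟨46⟩ has order 10; its elements mod 71 are {1, 5, 14, 17, 25, 46, 54, 57, 66, 70}.
39 is not in this set.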